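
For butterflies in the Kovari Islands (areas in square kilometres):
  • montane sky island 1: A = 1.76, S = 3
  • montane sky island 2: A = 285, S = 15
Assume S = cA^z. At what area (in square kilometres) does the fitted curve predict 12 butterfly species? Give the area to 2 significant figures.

z = ln(15/3) / ln(285/1.76) = 1.6094 / 5.0872 = 0.3164
c = 3 / 1.76^0.3164 = 3 / 1.196 = 2.509
A = (12/2.509)^(1/0.3164) ⇒ ln A = ln(4.783)/0.3164 = 4.9472
A = e^4.9472 ≈ 140.8 square kilometres

140 square kilometres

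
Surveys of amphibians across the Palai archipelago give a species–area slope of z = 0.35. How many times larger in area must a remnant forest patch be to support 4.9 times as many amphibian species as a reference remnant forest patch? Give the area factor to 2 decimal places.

93.75

(A₂/A₁)^0.35 = 4.9, so A₂/A₁ = 4.9^(1/0.35) = 4.9^2.857
ln(A₂/A₁) = ln 4.9 / 0.35 = 1.5892 / 0.35 = 4.5407
A₂/A₁ = e^4.5407 ≈ 93.75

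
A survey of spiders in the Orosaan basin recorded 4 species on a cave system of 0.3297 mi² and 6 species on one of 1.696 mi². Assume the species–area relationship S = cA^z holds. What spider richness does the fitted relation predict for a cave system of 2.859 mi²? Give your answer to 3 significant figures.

6.83

z = ln(6/4) / ln(1.696/0.3297) = 0.4055 / 1.6378 = 0.2476
c = 4 / 0.3297^0.2476 = 4 / 0.7598 = 5.264
S₃ = 5.264 × 2.859^0.2476 = 5.264 × 1.297 ≈ 6.828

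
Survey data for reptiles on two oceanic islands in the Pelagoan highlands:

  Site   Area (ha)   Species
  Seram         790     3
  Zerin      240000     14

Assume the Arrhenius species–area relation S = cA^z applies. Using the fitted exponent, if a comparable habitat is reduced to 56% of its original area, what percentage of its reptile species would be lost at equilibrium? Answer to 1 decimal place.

14.5%

z = ln(14/3) / ln(240000/790) = 1.5404 / 5.7164 = 0.2695
S_new/S_old = (A_new/A_old)^z = 0.56^0.2695 = exp(0.2695 × -0.5798) = 0.8553
Fraction lost = 1 − 0.8553 = 0.1447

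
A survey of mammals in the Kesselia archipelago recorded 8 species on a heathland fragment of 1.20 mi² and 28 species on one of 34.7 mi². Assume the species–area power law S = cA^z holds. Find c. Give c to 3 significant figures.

z = ln(S₂/S₁) / ln(A₂/A₁) = ln(28/8) / ln(34.7/1.2) = 1.2528 / 3.3644 = 0.3724
c = S₁ / A₁^z = 8 / 1.2^0.3724 = 8 / 1.07 = 7.475

7.47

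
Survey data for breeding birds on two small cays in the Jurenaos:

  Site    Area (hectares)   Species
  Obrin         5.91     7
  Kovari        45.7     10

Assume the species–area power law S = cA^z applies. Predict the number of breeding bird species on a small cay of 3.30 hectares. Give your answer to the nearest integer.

z = ln(10/7) / ln(45.7/5.91) = 0.3567 / 2.0455 = 0.1744
c = 7 / 5.91^0.1744 = 7 / 1.363 = 5.135
S₃ = 5.135 × 3.3^0.1744 = 5.135 × 1.231 ≈ 6.324

6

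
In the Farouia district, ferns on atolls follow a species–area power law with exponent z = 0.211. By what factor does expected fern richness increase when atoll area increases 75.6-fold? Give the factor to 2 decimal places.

S₂/S₁ = (A₂/A₁)^z = 75.6^0.211
ln(S₂/S₁) = 0.211 × ln 75.6 = 0.211 × 4.3255 = 0.9127
S₂/S₁ = e^0.9127 ≈ 2.491

2.49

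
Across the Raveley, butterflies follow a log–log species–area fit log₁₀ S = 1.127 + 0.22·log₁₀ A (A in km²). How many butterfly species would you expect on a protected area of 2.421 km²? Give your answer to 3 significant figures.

16.3

S = 13.4 × 2.421^0.22
ln S = ln 13.4 + 0.22 × ln 2.421 = 2.5950 + 0.22 × 0.8842 = 2.7895
S = e^2.7895 ≈ 16.27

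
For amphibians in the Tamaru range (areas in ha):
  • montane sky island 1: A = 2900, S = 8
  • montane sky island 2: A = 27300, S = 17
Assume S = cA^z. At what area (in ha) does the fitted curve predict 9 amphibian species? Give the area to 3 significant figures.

4120 ha

z = ln(17/8) / ln(27300/2900) = 0.7538 / 2.2422 = 0.3362
c = 8 / 2900^0.3362 = 8 / 14.59 = 0.5484
A = (9/0.5484)^(1/0.3362) ⇒ ln A = ln(16.41)/0.3362 = 8.3228
A = e^8.3228 ≈ 4117 ha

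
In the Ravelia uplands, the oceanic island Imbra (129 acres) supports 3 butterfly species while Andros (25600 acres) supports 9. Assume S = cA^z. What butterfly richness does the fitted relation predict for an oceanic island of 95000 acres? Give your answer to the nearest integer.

12

z = ln(9/3) / ln(25600/129) = 1.0986 / 5.2905 = 0.2077
c = 3 / 129^0.2077 = 3 / 2.743 = 1.094
S₃ = 1.094 × 95000^0.2077 = 1.094 × 10.81 ≈ 11.82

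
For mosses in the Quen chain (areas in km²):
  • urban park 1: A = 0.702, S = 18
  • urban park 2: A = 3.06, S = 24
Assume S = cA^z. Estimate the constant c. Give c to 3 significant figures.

z = ln(S₂/S₁) / ln(A₂/A₁) = ln(24/18) / ln(3.06/0.702) = 0.2877 / 1.4722 = 0.1954
c = S₁ / A₁^z = 18 / 0.702^0.1954 = 18 / 0.9332 = 19.29

19.3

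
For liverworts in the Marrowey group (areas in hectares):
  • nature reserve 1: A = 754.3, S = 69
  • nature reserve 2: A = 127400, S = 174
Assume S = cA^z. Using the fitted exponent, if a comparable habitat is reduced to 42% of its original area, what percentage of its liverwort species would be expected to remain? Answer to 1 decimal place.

85.5%

z = ln(174/69) / ln(127400/754.3) = 0.9249 / 5.1293 = 0.1803
S_new/S_old = (A_new/A_old)^z = 0.42^0.1803 = exp(0.1803 × -0.8675) = 0.8552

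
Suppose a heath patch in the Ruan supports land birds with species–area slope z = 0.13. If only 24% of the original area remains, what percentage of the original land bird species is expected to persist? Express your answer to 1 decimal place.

S_new/S_old = (A_new/A_old)^z = 0.24^0.13
= exp(0.13 × ln 0.24) = exp(0.13 × -1.4271) = exp(-0.1855) ≈ 0.8307

83.1%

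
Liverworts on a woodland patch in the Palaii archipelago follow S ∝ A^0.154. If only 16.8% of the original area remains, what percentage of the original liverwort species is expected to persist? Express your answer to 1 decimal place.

S_new/S_old = (A_new/A_old)^z = 0.168^0.154
= exp(0.154 × ln 0.168) = exp(0.154 × -1.7838) = exp(-0.2747) ≈ 0.7598

76.0%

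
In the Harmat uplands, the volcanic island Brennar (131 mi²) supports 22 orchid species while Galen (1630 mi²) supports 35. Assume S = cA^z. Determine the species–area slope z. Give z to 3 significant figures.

Taking logs: ln S = ln c + z ln A, so z = (ln S₂ − ln S₁)/(ln A₂ − ln A₁).
z = ln(35/22) / ln(1630/131) = ln(1.591) / ln(12.44) = 0.4643 / 2.5211 = 0.1842

0.184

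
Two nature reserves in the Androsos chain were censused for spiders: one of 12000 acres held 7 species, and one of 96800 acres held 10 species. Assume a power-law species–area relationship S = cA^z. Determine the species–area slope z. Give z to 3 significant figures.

0.171

Taking logs: ln S = ln c + z ln A, so z = (ln S₂ − ln S₁)/(ln A₂ − ln A₁).
z = ln(10/7) / ln(96800/12000) = ln(1.429) / ln(8.067) = 0.3567 / 2.0877 = 0.1708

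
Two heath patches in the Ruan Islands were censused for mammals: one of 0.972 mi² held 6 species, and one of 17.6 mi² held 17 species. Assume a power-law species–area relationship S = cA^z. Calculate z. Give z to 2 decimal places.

Taking logs: ln S = ln c + z ln A, so z = (ln S₂ − ln S₁)/(ln A₂ − ln A₁).
z = ln(17/6) / ln(17.6/0.972) = ln(2.833) / ln(18.11) = 1.0415 / 2.8963 = 0.3596

0.36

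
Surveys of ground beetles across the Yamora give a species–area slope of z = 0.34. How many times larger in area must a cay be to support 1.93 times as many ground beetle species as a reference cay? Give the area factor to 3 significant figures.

(A₂/A₁)^0.34 = 1.93, so A₂/A₁ = 1.93^(1/0.34) = 1.93^2.941
ln(A₂/A₁) = ln 1.93 / 0.34 = 0.6575 / 0.34 = 1.9339
A₂/A₁ = e^1.9339 ≈ 6.916

6.92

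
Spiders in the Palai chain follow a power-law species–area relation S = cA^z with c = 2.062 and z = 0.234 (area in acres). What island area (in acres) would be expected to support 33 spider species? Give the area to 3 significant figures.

33 = 2.062 × A^0.234  ⇒  A^0.234 = 33/2.062 = 16
ln A = ln(16) / 0.234 = 2.7728 / 0.234 = 11.8497
A = e^11.8497 ≈ 140043 acres

140000 acres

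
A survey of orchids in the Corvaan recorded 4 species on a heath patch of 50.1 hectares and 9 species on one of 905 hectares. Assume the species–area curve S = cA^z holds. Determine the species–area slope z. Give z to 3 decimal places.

Taking logs: ln S = ln c + z ln A, so z = (ln S₂ − ln S₁)/(ln A₂ − ln A₁).
z = ln(9/4) / ln(905/50.1) = ln(2.25) / ln(18.06) = 0.8109 / 2.8939 = 0.2802

0.280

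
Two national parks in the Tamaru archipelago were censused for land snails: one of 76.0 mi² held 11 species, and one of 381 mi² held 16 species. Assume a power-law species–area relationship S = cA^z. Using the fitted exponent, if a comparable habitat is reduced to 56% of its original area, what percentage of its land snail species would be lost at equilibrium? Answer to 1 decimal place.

12.6%

z = ln(16/11) / ln(381/76) = 0.3747 / 1.6121 = 0.2324
S_new/S_old = (A_new/A_old)^z = 0.56^0.2324 = exp(0.2324 × -0.5798) = 0.8739
Fraction lost = 1 − 0.8739 = 0.1261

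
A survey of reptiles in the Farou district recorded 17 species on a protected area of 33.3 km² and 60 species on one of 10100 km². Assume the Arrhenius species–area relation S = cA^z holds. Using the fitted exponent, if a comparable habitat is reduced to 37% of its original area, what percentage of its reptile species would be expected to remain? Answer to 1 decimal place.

80.3%

z = ln(60/17) / ln(10100/33.3) = 1.2611 / 5.7147 = 0.2207
S_new/S_old = (A_new/A_old)^z = 0.37^0.2207 = exp(0.2207 × -0.9943) = 0.803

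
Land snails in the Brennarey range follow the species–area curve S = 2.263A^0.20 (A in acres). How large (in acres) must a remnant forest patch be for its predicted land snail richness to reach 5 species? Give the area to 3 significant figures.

5 = 2.263 × A^0.2  ⇒  A^0.2 = 5/2.263 = 2.209
ln A = ln(2.209) / 0.2 = 0.7927 / 0.2 = 3.9637
A = e^3.9637 ≈ 52.65 acres

52.7 acres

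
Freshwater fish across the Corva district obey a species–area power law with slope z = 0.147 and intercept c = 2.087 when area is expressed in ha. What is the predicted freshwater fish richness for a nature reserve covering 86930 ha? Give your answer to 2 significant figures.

S = 2.087 × 86930^0.147 = 2.087 × 5.322 ≈ 11.11

11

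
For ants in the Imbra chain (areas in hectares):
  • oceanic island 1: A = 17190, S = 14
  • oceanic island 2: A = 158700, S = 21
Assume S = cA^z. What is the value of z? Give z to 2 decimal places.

Taking logs: ln S = ln c + z ln A, so z = (ln S₂ − ln S₁)/(ln A₂ − ln A₁).
z = ln(21/14) / ln(158700/17190) = ln(1.5) / ln(9.232) = 0.4055 / 2.2227 = 0.1824

0.18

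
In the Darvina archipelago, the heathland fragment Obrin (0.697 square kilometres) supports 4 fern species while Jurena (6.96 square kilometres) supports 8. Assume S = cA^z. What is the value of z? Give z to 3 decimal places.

0.301

Taking logs: ln S = ln c + z ln A, so z = (ln S₂ − ln S₁)/(ln A₂ − ln A₁).
z = ln(8/4) / ln(6.96/0.697) = ln(2) / ln(9.986) = 0.6931 / 2.3011 = 0.3012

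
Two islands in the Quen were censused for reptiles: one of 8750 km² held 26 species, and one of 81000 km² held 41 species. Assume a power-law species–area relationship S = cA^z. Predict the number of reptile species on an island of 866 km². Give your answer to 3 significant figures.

z = ln(41/26) / ln(81000/8750) = 0.4555 / 2.2254 = 0.2047
c = 26 / 8750^0.2047 = 26 / 6.409 = 4.057
S₃ = 4.057 × 866^0.2047 = 4.057 × 3.992 ≈ 16.2

16.2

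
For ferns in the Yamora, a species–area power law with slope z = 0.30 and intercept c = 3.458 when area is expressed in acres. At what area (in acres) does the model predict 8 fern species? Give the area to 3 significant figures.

8 = 3.458 × A^0.3  ⇒  A^0.3 = 8/3.458 = 2.313
ln A = ln(2.313) / 0.3 = 0.8388 / 0.3 = 2.7958
A = e^2.7958 ≈ 16.38 acres

16.4 acres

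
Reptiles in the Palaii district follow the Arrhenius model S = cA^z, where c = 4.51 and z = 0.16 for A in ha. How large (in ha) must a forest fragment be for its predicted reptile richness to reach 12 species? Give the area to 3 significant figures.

12 = 4.51 × A^0.16  ⇒  A^0.16 = 12/4.51 = 2.661
ln A = ln(2.661) / 0.16 = 0.9786 / 0.16 = 6.1163
A = e^6.1163 ≈ 453.2 ha

453 ha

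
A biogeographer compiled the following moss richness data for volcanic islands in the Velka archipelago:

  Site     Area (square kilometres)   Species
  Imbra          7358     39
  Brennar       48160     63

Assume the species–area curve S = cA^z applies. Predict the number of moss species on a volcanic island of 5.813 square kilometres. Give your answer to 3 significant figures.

6.30

z = ln(63/39) / ln(48160/7358) = 0.4796 / 1.8787 = 0.2553
c = 39 / 7358^0.2553 = 39 / 9.706 = 4.018
S₃ = 4.018 × 5.813^0.2553 = 4.018 × 1.567 ≈ 6.297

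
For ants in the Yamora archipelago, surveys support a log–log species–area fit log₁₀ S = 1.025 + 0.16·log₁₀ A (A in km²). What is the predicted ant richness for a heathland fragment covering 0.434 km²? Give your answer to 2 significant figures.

S = 10.59 × 0.434^0.16
ln S = ln 10.59 + 0.16 × ln 0.434 = 2.3601 + 0.16 × -0.8347 = 2.2266
S = e^2.2266 ≈ 9.268

9.3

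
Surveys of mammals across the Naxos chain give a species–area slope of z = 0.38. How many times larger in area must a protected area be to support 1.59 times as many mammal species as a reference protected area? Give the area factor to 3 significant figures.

3.39

(A₂/A₁)^0.38 = 1.59, so A₂/A₁ = 1.59^(1/0.38) = 1.59^2.632
ln(A₂/A₁) = ln 1.59 / 0.38 = 0.4637 / 0.38 = 1.2204
A₂/A₁ = e^1.2204 ≈ 3.388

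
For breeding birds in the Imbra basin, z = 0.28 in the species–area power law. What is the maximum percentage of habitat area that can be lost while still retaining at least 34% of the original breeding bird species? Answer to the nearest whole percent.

98%

Need (A_new/A_old)^0.28 = 0.34, so A_new/A_old = 0.34^(1/0.28) = 0.34^3.571
ln(A_new/A_old) = ln 0.34 / 0.28 = -1.0788 / 0.28 = -3.8529
A_new/A_old = e^-3.8529 ≈ 0.02122
Fraction that can be lost = 1 − 0.02122 = 0.9788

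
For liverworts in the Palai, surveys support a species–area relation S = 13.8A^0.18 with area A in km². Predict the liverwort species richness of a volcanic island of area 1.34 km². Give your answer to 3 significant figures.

14.5

S = 13.8 × 1.34^0.18
ln S = ln 13.8 + 0.18 × ln 1.34 = 2.6247 + 0.18 × 0.2927 = 2.6773
S = e^2.6773 ≈ 14.55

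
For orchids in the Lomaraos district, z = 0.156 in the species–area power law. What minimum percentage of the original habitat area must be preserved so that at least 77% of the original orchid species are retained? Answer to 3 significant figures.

18.7%

Need (A_new/A_old)^0.156 = 0.77, so A_new/A_old = 0.77^(1/0.156) = 0.77^6.41
ln(A_new/A_old) = ln 0.77 / 0.156 = -0.2614 / 0.156 = -1.6754
A_new/A_old = e^-1.6754 ≈ 0.1872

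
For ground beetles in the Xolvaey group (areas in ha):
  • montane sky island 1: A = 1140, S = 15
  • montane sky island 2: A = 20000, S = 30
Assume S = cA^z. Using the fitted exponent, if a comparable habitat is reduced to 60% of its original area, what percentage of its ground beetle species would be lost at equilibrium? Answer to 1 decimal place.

z = ln(30/15) / ln(20000/1140) = 0.6931 / 2.8647 = 0.2420
S_new/S_old = (A_new/A_old)^z = 0.6^0.2420 = exp(0.2420 × -0.5108) = 0.8837
Fraction lost = 1 − 0.8837 = 0.1163

11.6%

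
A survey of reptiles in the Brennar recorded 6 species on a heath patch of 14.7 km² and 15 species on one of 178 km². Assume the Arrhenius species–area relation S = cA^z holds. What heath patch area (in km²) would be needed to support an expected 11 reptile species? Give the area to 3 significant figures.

76.5 km²

z = ln(15/6) / ln(178/14.7) = 0.9163 / 2.4939 = 0.3674
c = 6 / 14.7^0.3674 = 6 / 2.685 = 2.235
A = (11/2.235)^(1/0.3674) ⇒ ln A = ln(4.922)/0.3674 = 4.3376
A = e^4.3376 ≈ 76.52 km²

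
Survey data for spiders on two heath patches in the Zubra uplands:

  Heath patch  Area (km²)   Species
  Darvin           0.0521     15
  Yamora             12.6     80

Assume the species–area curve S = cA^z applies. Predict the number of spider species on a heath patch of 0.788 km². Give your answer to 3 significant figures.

z = ln(80/15) / ln(12.6/0.0521) = 1.6740 / 5.4883 = 0.3050
c = 15 / 0.0521^0.3050 = 15 / 0.4061 = 36.94
S₃ = 36.94 × 0.788^0.3050 = 36.94 × 0.9299 ≈ 34.35

34.3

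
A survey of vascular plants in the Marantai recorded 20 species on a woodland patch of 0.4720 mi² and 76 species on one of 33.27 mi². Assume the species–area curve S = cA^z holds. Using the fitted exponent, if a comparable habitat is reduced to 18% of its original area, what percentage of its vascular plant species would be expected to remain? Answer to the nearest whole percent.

z = ln(76/20) / ln(33.27/0.472) = 1.3350 / 4.2554 = 0.3137
S_new/S_old = (A_new/A_old)^z = 0.18^0.3137 = exp(0.3137 × -1.7148) = 0.5839

58%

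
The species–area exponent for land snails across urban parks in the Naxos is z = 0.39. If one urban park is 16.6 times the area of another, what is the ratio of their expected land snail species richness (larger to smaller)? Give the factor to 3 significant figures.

2.99

S₂/S₁ = (A₂/A₁)^z = 16.6^0.39
ln(S₂/S₁) = 0.39 × ln 16.6 = 0.39 × 2.8094 = 1.0957
S₂/S₁ = e^1.0957 ≈ 2.991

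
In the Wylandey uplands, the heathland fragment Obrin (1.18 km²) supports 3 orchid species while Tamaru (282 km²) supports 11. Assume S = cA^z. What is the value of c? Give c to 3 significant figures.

z = ln(S₂/S₁) / ln(A₂/A₁) = ln(11/3) / ln(282/1.18) = 1.2993 / 5.4764 = 0.2373
c = S₁ / A₁^z = 3 / 1.18^0.2373 = 3 / 1.04 = 2.884

2.88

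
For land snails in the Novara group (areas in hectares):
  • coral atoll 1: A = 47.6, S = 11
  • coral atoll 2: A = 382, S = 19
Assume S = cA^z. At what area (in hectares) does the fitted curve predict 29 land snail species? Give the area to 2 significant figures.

1900 hectares

z = ln(19/11) / ln(382/47.6) = 0.5465 / 2.0826 = 0.2624
c = 11 / 47.6^0.2624 = 11 / 2.756 = 3.991
A = (29/3.991)^(1/0.2624) ⇒ ln A = ln(7.266)/0.2624 = 7.5567
A = e^7.5567 ≈ 1914 hectares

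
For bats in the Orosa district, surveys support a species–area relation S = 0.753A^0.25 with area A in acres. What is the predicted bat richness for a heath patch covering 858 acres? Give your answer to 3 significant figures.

4.08

S = 0.753 × 858^0.25 = 0.753 × 5.412 ≈ 4.075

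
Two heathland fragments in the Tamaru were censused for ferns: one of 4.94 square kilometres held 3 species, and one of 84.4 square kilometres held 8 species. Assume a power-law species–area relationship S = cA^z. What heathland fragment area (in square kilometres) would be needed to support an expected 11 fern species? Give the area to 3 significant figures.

z = ln(8/3) / ln(84.4/4.94) = 0.9808 / 2.8382 = 0.3456
c = 3 / 4.94^0.3456 = 3 / 1.737 = 1.727
A = (11/1.727)^(1/0.3456) ⇒ ln A = ln(6.368)/0.3456 = 5.3571
A = e^5.3571 ≈ 212.1 square kilometres

212 square kilometres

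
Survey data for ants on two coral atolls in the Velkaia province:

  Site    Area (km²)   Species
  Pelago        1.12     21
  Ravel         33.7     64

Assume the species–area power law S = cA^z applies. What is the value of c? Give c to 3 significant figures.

20.2

z = ln(S₂/S₁) / ln(A₂/A₁) = ln(64/21) / ln(33.7/1.12) = 1.1144 / 3.4042 = 0.3274
c = S₁ / A₁^z = 21 / 1.12^0.3274 = 21 / 1.038 = 20.24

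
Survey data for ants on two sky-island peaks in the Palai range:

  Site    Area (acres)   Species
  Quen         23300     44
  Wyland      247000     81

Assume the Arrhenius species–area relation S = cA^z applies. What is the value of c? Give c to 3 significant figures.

3.27

z = ln(S₂/S₁) / ln(A₂/A₁) = ln(81/44) / ln(247000/23300) = 0.6103 / 2.3609 = 0.2585
c = S₁ / A₁^z = 44 / 23300^0.2585 = 44 / 13.45 = 3.27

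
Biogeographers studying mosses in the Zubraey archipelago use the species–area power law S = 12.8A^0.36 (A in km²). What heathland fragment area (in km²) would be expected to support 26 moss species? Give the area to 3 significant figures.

26 = 12.8 × A^0.36  ⇒  A^0.36 = 26/12.8 = 2.031
ln A = ln(2.031) / 0.36 = 0.7087 / 0.36 = 1.9685
A = e^1.9685 ≈ 7.16 km²

7.16 km²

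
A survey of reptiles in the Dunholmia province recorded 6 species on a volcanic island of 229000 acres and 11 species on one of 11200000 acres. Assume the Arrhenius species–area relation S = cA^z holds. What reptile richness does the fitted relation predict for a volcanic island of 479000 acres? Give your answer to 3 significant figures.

6.73

z = ln(11/6) / ln(11200000/229000) = 0.6061 / 3.8899 = 0.1558
c = 6 / 229000^0.1558 = 6 / 6.842 = 0.877
S₃ = 0.877 × 479000^0.1558 = 0.877 × 7.676 ≈ 6.731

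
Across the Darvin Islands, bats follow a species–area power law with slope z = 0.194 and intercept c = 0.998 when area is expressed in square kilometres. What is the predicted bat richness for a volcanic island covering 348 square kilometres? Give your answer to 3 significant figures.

S = 0.998 × 348^0.194
ln S = ln 0.998 + 0.194 × ln 348 = -0.0020 + 0.194 × 5.8522 = 1.1333
S = e^1.1333 ≈ 3.106

3.11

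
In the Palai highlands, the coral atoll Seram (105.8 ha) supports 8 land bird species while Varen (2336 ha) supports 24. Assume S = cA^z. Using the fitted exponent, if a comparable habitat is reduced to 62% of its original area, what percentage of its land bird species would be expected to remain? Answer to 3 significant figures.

z = ln(24/8) / ln(2336/105.8) = 1.0986 / 3.0946 = 0.3550
S_new/S_old = (A_new/A_old)^z = 0.62^0.3550 = exp(0.3550 × -0.4780) = 0.8439

84.4%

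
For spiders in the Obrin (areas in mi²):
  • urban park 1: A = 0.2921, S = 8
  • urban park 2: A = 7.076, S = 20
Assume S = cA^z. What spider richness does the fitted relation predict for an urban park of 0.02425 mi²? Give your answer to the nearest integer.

z = ln(20/8) / ln(7.076/0.2921) = 0.9163 / 3.1874 = 0.2875
c = 8 / 0.2921^0.2875 = 8 / 0.702 = 11.4
S₃ = 11.4 × 0.02425^0.2875 = 11.4 × 0.3433 ≈ 3.912

4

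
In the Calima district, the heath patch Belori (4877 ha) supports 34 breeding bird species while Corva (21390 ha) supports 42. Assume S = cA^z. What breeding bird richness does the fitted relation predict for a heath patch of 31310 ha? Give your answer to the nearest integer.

z = ln(42/34) / ln(21390/4877) = 0.2113 / 1.4784 = 0.1429
c = 34 / 4877^0.1429 = 34 / 3.366 = 10.1
S₃ = 10.1 × 31310^0.1429 = 10.1 × 4.391 ≈ 44.35

44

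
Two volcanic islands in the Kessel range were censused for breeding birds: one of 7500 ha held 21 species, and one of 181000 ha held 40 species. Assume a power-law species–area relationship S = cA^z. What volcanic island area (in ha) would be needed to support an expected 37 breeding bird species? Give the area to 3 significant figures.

z = ln(40/21) / ln(181000/7500) = 0.6444 / 3.1836 = 0.2024
c = 21 / 7500^0.2024 = 21 / 6.086 = 3.451
A = (37/3.451)^(1/0.2024) ⇒ ln A = ln(10.72)/0.2024 = 11.7211
A = e^11.7211 ≈ 123139 ha

123000 ha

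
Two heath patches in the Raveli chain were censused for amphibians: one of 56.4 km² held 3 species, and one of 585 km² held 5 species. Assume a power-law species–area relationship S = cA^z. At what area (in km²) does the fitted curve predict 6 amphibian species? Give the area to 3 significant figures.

1350 km²

z = ln(5/3) / ln(585/56.4) = 0.5108 / 2.3391 = 0.2184
c = 3 / 56.4^0.2184 = 3 / 2.412 = 1.244
A = (6/1.244)^(1/0.2184) ⇒ ln A = ln(4.825)/0.2184 = 7.2065
A = e^7.2065 ≈ 1348 km²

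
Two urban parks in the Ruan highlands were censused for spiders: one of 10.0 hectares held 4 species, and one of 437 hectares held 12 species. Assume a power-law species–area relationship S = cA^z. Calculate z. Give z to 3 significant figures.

Taking logs: ln S = ln c + z ln A, so z = (ln S₂ − ln S₁)/(ln A₂ − ln A₁).
z = ln(12/4) / ln(437/10) = ln(3) / ln(43.7) = 1.0986 / 3.7773 = 0.2908

0.291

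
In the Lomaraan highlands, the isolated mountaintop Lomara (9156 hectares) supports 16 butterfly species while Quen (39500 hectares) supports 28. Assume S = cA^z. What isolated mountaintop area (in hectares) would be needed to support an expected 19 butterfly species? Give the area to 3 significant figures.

14300 hectares

z = ln(28/16) / ln(39500/9156) = 0.5596 / 1.4619 = 0.3828
c = 16 / 9156^0.3828 = 16 / 32.85 = 0.487
A = (19/0.487)^(1/0.3828) ⇒ ln A = ln(39.01)/0.3828 = 9.5711
A = e^9.5711 ≈ 14344 hectares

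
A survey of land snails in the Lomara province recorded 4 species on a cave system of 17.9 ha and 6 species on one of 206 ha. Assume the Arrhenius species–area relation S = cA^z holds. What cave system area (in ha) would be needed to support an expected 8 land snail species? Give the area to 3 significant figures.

z = ln(6/4) / ln(206/17.9) = 0.4055 / 2.4431 = 0.1660
c = 4 / 17.9^0.1660 = 4 / 1.614 = 2.478
A = (8/2.478)^(1/0.1660) ⇒ ln A = ln(3.228)/0.1660 = 7.0613
A = e^7.0613 ≈ 1166 ha

1170 ha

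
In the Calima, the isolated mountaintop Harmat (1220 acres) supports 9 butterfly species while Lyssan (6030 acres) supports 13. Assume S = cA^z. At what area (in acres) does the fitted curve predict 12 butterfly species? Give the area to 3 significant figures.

z = ln(13/9) / ln(6030/1220) = 0.3677 / 1.5979 = 0.2301
c = 9 / 1220^0.2301 = 9 / 5.132 = 1.754
A = (12/1.754)^(1/0.2301) ⇒ ln A = ln(6.842)/0.2301 = 8.3567
A = e^8.3567 ≈ 4259 acres

4260 acres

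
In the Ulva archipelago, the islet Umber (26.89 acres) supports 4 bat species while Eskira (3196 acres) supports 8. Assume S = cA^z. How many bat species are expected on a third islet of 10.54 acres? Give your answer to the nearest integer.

z = ln(8/4) / ln(3196/26.89) = 0.6931 / 4.7779 = 0.1451
c = 4 / 26.89^0.1451 = 4 / 1.612 = 2.481
S₃ = 2.481 × 10.54^0.1451 = 2.481 × 1.407 ≈ 3.492

3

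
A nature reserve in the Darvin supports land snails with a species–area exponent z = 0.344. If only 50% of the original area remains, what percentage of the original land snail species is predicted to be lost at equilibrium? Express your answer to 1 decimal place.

S_new/S_old = (A_new/A_old)^z = 0.5^0.344
= exp(0.344 × ln 0.5) = exp(0.344 × -0.6931) = exp(-0.2384) ≈ 0.7879
Fraction lost = 1 − 0.7879 = 0.2121

21.2%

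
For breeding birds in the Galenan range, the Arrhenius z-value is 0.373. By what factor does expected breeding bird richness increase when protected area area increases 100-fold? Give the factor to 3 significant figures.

S₂/S₁ = (A₂/A₁)^z = 100^0.373
ln(S₂/S₁) = 0.373 × ln 100 = 0.373 × 4.6052 = 1.7177
S₂/S₁ = e^1.7177 ≈ 5.572

5.57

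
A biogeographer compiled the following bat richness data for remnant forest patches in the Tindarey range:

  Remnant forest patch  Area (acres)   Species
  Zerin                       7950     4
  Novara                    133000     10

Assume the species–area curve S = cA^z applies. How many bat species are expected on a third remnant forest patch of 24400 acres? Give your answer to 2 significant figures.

5.8

z = ln(10/4) / ln(133000/7950) = 0.9163 / 2.8172 = 0.3253
c = 4 / 7950^0.3253 = 4 / 18.56 = 0.2155
S₃ = 0.2155 × 24400^0.3253 = 0.2155 × 26.73 ≈ 5.761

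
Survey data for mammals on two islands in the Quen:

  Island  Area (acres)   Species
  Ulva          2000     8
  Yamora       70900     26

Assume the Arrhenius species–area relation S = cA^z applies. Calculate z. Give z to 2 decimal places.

Taking logs: ln S = ln c + z ln A, so z = (ln S₂ − ln S₁)/(ln A₂ − ln A₁).
z = ln(26/8) / ln(70900/2000) = ln(3.25) / ln(35.45) = 1.1787 / 3.5681 = 0.3303

0.33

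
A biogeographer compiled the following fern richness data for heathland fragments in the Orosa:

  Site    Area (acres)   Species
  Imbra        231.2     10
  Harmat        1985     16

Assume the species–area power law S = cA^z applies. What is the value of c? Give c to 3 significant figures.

z = ln(S₂/S₁) / ln(A₂/A₁) = ln(16/10) / ln(1985/231.2) = 0.4700 / 2.1501 = 0.2186
c = S₁ / A₁^z = 10 / 231.2^0.2186 = 10 / 3.287 = 3.043

3.04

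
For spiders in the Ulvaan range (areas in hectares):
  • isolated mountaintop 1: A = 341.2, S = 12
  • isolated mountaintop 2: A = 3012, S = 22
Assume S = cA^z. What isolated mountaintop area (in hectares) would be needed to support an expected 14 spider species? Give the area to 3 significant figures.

z = ln(22/12) / ln(3012/341.2) = 0.6061 / 2.1779 = 0.2783
c = 12 / 341.2^0.2783 = 12 / 5.07 = 2.367
A = (14/2.367)^(1/0.2783) ⇒ ln A = ln(5.914)/0.2783 = 6.3863
A = e^6.3863 ≈ 593.7 hectares

594 hectares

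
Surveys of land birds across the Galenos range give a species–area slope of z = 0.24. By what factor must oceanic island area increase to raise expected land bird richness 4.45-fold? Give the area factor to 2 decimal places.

502.92

(A₂/A₁)^0.24 = 4.45, so A₂/A₁ = 4.45^(1/0.24) = 4.45^4.167
ln(A₂/A₁) = ln 4.45 / 0.24 = 1.4929 / 0.24 = 6.2204
A₂/A₁ = e^6.2204 ≈ 502.9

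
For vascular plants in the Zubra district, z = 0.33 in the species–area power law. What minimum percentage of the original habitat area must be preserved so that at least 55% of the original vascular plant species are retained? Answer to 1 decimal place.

16.3%

Need (A_new/A_old)^0.33 = 0.55, so A_new/A_old = 0.55^(1/0.33) = 0.55^3.03
ln(A_new/A_old) = ln 0.55 / 0.33 = -0.5978 / 0.33 = -1.8116
A_new/A_old = e^-1.8116 ≈ 0.1634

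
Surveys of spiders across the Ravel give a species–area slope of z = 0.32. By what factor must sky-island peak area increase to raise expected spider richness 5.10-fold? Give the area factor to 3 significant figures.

(A₂/A₁)^0.32 = 5.1, so A₂/A₁ = 5.1^(1/0.32) = 5.1^3.125
ln(A₂/A₁) = ln 5.1 / 0.32 = 1.6292 / 0.32 = 5.0914
A₂/A₁ = e^5.0914 ≈ 162.6

163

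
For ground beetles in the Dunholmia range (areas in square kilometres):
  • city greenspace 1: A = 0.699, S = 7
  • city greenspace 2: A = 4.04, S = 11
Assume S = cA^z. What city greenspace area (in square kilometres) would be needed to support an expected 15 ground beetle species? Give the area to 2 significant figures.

z = ln(11/7) / ln(4.04/0.699) = 0.4520 / 1.7543 = 0.2576
c = 7 / 0.699^0.2576 = 7 / 0.9119 = 7.677
A = (15/7.677)^(1/0.2576) ⇒ ln A = ln(1.954)/0.2576 = 2.6001
A = e^2.6001 ≈ 13.46 square kilometres

13 square kilometres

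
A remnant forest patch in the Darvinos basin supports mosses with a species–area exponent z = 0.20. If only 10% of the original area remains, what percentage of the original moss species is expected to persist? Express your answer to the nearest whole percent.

63%

S_new/S_old = (A_new/A_old)^z = 0.1^0.2
= exp(0.2 × ln 0.1) = exp(0.2 × -2.3026) = exp(-0.4605) ≈ 0.631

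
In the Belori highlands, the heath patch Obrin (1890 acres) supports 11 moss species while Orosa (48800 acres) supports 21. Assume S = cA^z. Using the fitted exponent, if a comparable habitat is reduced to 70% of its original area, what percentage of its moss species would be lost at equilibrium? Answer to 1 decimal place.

z = ln(21/11) / ln(48800/1890) = 0.6466 / 3.2512 = 0.1989
S_new/S_old = (A_new/A_old)^z = 0.7^0.1989 = exp(0.1989 × -0.3567) = 0.9315
Fraction lost = 1 − 0.9315 = 0.06848

6.8%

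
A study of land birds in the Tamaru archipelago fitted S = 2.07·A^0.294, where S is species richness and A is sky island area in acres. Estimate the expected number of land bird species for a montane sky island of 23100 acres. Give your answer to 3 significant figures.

S = 2.07 × 23100^0.294
ln S = ln 2.07 + 0.294 × ln 23100 = 0.7275 + 0.294 × 10.0476 = 3.6815
S = e^3.6815 ≈ 39.71

39.7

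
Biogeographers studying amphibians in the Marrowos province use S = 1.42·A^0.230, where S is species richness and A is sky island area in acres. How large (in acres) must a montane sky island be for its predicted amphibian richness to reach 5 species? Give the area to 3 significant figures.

238 acres

5 = 1.42 × A^0.23  ⇒  A^0.23 = 5/1.42 = 3.521
ln A = ln(3.521) / 0.23 = 1.2588 / 0.23 = 5.4730
A = e^5.4730 ≈ 238.2 acres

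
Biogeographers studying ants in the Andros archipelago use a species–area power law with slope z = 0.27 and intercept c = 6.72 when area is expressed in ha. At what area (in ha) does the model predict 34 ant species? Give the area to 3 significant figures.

34 = 6.72 × A^0.27  ⇒  A^0.27 = 34/6.72 = 5.06
ln A = ln(5.06) / 0.27 = 1.6213 / 0.27 = 6.0047
A = e^6.0047 ≈ 405.3 ha

405 ha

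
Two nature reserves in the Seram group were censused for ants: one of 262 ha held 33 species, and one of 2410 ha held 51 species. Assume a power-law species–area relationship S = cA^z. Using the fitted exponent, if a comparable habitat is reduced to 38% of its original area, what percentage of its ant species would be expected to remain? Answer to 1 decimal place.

82.7%

z = ln(51/33) / ln(2410/262) = 0.4353 / 2.2190 = 0.1962
S_new/S_old = (A_new/A_old)^z = 0.38^0.1962 = exp(0.1962 × -0.9676) = 0.8271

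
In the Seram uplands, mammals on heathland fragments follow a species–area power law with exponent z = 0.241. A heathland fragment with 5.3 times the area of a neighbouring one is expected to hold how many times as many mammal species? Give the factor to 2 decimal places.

1.49

S₂/S₁ = (A₂/A₁)^z = 5.3^0.241
ln(S₂/S₁) = 0.241 × ln 5.3 = 0.241 × 1.6677 = 0.4019
S₂/S₁ = e^0.4019 ≈ 1.495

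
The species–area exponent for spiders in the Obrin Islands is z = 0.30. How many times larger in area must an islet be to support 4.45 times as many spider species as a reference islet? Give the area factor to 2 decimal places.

(A₂/A₁)^0.3 = 4.45, so A₂/A₁ = 4.45^(1/0.3) = 4.45^3.333
ln(A₂/A₁) = ln 4.45 / 0.3 = 1.4929 / 0.3 = 4.9763
A₂/A₁ = e^4.9763 ≈ 144.9

144.94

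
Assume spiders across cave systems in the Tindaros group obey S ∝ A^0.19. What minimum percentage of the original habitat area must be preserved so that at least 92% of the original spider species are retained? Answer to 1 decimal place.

64.5%

Need (A_new/A_old)^0.19 = 0.92, so A_new/A_old = 0.92^(1/0.19) = 0.92^5.263
ln(A_new/A_old) = ln 0.92 / 0.19 = -0.0834 / 0.19 = -0.4389
A_new/A_old = e^-0.4389 ≈ 0.6448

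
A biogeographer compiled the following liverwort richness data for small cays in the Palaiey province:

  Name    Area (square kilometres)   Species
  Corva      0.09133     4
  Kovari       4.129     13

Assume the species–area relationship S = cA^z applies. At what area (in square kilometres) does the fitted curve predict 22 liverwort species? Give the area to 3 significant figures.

z = ln(13/4) / ln(4.129/0.09133) = 1.1787 / 3.8113 = 0.3093
c = 4 / 0.09133^0.3093 = 4 / 0.4771 = 8.385
A = (22/8.385)^(1/0.3093) ⇒ ln A = ln(2.624)/0.3093 = 3.1192
A = e^3.1192 ≈ 22.63 square kilometres

22.6 square kilometres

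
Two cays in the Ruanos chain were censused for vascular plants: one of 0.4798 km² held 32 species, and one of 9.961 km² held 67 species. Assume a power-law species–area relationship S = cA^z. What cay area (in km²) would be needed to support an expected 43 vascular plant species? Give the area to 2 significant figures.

z = ln(67/32) / ln(9.961/0.4798) = 0.7390 / 3.0331 = 0.2436
c = 32 / 0.4798^0.2436 = 32 / 0.8362 = 38.27
A = (43/38.27)^(1/0.2436) ⇒ ln A = ln(1.124)/0.2436 = 0.4784
A = e^0.4784 ≈ 1.613 km²

1.6 km²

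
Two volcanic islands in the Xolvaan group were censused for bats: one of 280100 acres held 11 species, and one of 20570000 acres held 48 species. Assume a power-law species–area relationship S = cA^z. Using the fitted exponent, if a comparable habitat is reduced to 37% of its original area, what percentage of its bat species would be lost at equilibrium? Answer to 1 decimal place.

28.9%

z = ln(48/11) / ln(20570000/280100) = 1.4733 / 4.2964 = 0.3429
S_new/S_old = (A_new/A_old)^z = 0.37^0.3429 = exp(0.3429 × -0.9943) = 0.7111
Fraction lost = 1 − 0.7111 = 0.2889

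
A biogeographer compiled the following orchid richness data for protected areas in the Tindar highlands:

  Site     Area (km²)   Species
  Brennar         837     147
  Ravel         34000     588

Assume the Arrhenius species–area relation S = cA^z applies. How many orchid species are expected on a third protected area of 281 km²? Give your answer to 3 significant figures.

97.7

z = ln(588/147) / ln(34000/837) = 1.3863 / 3.7043 = 0.3742
c = 147 / 837^0.3742 = 147 / 12.41 = 11.84
S₃ = 11.84 × 281^0.3742 = 11.84 × 8.249 ≈ 97.71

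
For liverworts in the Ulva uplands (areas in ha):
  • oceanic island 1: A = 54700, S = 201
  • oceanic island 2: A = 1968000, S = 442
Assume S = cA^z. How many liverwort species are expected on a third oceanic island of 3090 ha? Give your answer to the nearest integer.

z = ln(442/201) / ln(1968000/54700) = 0.7880 / 3.5829 = 0.2199
c = 201 / 54700^0.2199 = 201 / 11.02 = 18.25
S₃ = 18.25 × 3090^0.2199 = 18.25 × 5.855 ≈ 106.8

107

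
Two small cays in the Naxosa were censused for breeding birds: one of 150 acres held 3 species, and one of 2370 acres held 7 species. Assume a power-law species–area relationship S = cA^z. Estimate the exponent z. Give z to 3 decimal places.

0.307

Taking logs: ln S = ln c + z ln A, so z = (ln S₂ − ln S₁)/(ln A₂ − ln A₁).
z = ln(7/3) / ln(2370/150) = ln(2.333) / ln(15.8) = 0.8473 / 2.7600 = 0.3070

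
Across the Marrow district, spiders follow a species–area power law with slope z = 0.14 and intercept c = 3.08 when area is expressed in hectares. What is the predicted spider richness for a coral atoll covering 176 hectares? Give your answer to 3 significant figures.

S = 3.08 × 176^0.14
ln S = ln 3.08 + 0.14 × ln 176 = 1.1249 + 0.14 × 5.1705 = 1.8488
S = e^1.8488 ≈ 6.352

6.35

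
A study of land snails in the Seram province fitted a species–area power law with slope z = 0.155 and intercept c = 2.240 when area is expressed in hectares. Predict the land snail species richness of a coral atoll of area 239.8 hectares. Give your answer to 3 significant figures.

5.24

S = 2.24 × 239.8^0.155
ln S = ln 2.24 + 0.155 × ln 239.8 = 0.8065 + 0.155 × 5.4798 = 1.6558
S = e^1.6558 ≈ 5.238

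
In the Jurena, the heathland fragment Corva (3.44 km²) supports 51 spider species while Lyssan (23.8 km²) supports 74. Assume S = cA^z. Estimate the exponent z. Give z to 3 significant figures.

Taking logs: ln S = ln c + z ln A, so z = (ln S₂ − ln S₁)/(ln A₂ − ln A₁).
z = ln(74/51) / ln(23.8/3.44) = ln(1.451) / ln(6.919) = 0.3722 / 1.9342 = 0.1924

0.192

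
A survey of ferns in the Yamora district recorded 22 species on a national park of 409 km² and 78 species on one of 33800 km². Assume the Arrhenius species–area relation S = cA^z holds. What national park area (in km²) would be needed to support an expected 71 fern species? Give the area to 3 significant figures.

z = ln(78/22) / ln(33800/409) = 1.2657 / 4.4145 = 0.2867
c = 22 / 409^0.2867 = 22 / 5.608 = 3.923
A = (71/3.923)^(1/0.2867) ⇒ ln A = ln(18.1)/0.2867 = 10.1003
A = e^10.1003 ≈ 24349 km²

24300 km²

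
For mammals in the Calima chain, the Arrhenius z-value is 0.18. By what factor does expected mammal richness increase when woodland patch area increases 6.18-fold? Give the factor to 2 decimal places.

S₂/S₁ = (A₂/A₁)^z = 6.18^0.18
ln(S₂/S₁) = 0.18 × ln 6.18 = 0.18 × 1.8213 = 0.3278
S₂/S₁ = e^0.3278 ≈ 1.388

1.39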